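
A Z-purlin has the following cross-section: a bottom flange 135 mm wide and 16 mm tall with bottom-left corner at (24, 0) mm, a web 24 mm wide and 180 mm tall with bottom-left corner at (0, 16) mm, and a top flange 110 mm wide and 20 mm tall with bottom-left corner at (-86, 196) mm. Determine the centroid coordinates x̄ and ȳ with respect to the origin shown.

x̄ = 20.88 mm, ȳ = 106.96 mm

bottom flange: A = 135 × 16 = 2160.00, centroid at (91.50, 8.00).
web: A = 24 × 180 = 4320.00, centroid at (12.00, 106.00).
top flange: A = 110 × 20 = 2200.00, centroid at (-31.00, 206.00).
ΣA = 8680.00 mm²
ΣAx̄ = (2160.00)(91.50) + (4320.00)(12.00) + (2200.00)(-31.00) = 181280.00 mm³
ΣAȳ = (2160.00)(8.00) + (4320.00)(106.00) + (2200.00)(206.00) = 928400.00 mm³
x̄ = 181280.00 / 8680.00 = 20.88 mm
ȳ = 928400.00 / 8680.00 = 106.96 mm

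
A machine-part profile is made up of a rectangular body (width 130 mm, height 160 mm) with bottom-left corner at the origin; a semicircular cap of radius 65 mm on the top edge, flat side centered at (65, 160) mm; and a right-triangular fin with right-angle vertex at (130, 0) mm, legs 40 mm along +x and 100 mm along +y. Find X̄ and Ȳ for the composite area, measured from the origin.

X̄ = 70.32 mm, Ȳ = 101.09 mm

Part | A | x̄ᵢ | ȳᵢ | A·x̄ᵢ | A·ȳᵢ
rectangular body | 20800.00 | 65.00 | 80.00 | 1352000.00 | 1664000.00
semicircular top | 6636.61 | 65.00 | 187.59 | 431379.94 | 1244941.65
triangular fin | 2000.00 | 143.33 | 33.33 | 286666.67 | 66666.67
Σ | 29436.61 |  |  | 2070046.61 | 2975608.32
X̄ = 2070046.61 / 29436.61 = 70.32 mm
Ȳ = 2975608.32 / 29436.61 = 101.09 mm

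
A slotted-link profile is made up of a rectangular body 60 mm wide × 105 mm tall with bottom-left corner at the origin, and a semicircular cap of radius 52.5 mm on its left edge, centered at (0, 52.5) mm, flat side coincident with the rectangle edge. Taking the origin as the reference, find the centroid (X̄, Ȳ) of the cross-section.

X̄ = 8.71 mm, Ȳ = 52.50 mm

rectangular body: A = 60 × 105 = 6300.00, centroid at (30.00, 52.50).
semicircular end: A = ½π·52.5² = 4329.51, centroid at (-22.28, 52.50).
ΣA = 10629.51 mm²
ΣAX̄ = (6300.00)(30.00) + (4329.51)(-22.28) = 92531.25 mm³
ΣAȲ = (6300.00)(52.50) + (4329.51)(52.50) = 558049.14 mm³
X̄ = 92531.25 / 10629.51 = 8.71 mm
Ȳ = 558049.14 / 10629.51 = 52.50 mm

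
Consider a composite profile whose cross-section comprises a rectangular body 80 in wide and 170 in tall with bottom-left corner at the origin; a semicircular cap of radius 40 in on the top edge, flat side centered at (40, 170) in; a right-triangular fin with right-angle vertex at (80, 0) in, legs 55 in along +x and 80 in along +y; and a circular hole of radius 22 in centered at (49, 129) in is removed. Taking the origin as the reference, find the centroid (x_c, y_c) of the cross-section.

Part | A | x̄ᵢ | ȳᵢ | A·x̄ᵢ | A·ȳᵢ
rectangular body | 13600.00 | 40.00 | 85.00 | 544000.00 | 1156000.00
semicircular top | 2513.27 | 40.00 | 186.98 | 100530.96 | 469923.27
triangular fin | 2200.00 | 98.33 | 26.67 | 216333.33 | 58666.67
hole | -1520.53 | 49.00 | 129.00 | -74506.01 | -196148.48
Σ | 16792.74 |  |  | 786358.29 | 1488441.46
x_c = 786358.29 / 16792.74 = 46.83 in
y_c = 1488441.46 / 16792.74 = 88.64 in

x_c = 46.83 in, y_c = 88.64 in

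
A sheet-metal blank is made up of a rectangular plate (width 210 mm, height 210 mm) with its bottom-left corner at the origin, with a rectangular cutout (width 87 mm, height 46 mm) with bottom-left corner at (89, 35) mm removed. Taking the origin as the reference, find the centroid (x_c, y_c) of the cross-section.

plate: A = 210 × 210 = 44100.00, centroid at (105.00, 105.00).
hole: A = −(87 × 46) = -4002.00, centroid at (132.50, 58.00).
ΣA = 40098.00 mm²
ΣAx_c = (44100.00)(105.00) + (-4002.00)(132.50) = 4100235.00 mm³
ΣAy_c = (44100.00)(105.00) + (-4002.00)(58.00) = 4398384.00 mm³
x_c = 4100235.00 / 40098.00 = 102.26 mm
y_c = 4398384.00 / 40098.00 = 109.69 mm

x_c = 102.26 mm, y_c = 109.69 mm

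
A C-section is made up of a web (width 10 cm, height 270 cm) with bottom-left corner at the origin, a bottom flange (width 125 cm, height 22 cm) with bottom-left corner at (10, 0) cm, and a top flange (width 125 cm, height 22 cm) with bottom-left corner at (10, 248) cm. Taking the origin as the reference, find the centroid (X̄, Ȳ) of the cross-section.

X̄ = 50.27 cm, Ȳ = 135.00 cm

web: A = 10 × 270 = 2700.00, centroid at (5.00, 135.00).
bottom flange: A = 125 × 22 = 2750.00, centroid at (72.50, 11.00).
top flange: A = 125 × 22 = 2750.00, centroid at (72.50, 259.00).
ΣA = 8200.00 cm², ΣAX̄ = 412250.00 cm³, ΣAȲ = 1107000.00 cm³.
X̄ = 412250.00/8200.00 = 50.27 cm; Ȳ = 1107000.00/8200.00 = 135.00 cm.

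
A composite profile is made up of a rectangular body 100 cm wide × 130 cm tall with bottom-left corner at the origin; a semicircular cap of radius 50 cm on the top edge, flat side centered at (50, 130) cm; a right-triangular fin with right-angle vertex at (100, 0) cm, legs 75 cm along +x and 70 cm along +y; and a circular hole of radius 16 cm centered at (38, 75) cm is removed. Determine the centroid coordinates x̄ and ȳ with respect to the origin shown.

x̄ = 61.02 cm, ȳ = 76.80 cm

rectangular body: A = 100 × 130 = 13000.00, centroid at (50.00, 65.00).
semicircular top: A = ½π·50² = 3926.99, centroid at (50.00, 151.22).
triangular fin: A = ½·75·70 = 2625.00, centroid at (125.00, 23.33).
hole: A = −π·16² = -804.25, centroid at (38.00, 75.00).
ΣA = 18747.74 cm², ΣAx̄ = 1143913.13 cm³, ΣAȳ = 1439773.56 cm³.
x̄ = 1143913.13/18747.74 = 61.02 cm; ȳ = 1439773.56/18747.74 = 76.80 cm.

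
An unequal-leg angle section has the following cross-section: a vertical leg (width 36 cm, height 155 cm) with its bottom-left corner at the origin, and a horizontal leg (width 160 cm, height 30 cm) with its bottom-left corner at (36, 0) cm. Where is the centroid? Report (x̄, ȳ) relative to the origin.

vertical leg: A = 36 × 155 = 5580.00, centroid at (18.00, 77.50).
horizontal leg: A = 160 × 30 = 4800.00, centroid at (116.00, 15.00).
ΣA = 10380.00 cm²
ΣAx̄ = (5580.00)(18.00) + (4800.00)(116.00) = 657240.00 cm³
ΣAȳ = (5580.00)(77.50) + (4800.00)(15.00) = 504450.00 cm³
x̄ = 657240.00 / 10380.00 = 63.32 cm
ȳ = 504450.00 / 10380.00 = 48.60 cm

x̄ = 63.32 cm, ȳ = 48.60 cm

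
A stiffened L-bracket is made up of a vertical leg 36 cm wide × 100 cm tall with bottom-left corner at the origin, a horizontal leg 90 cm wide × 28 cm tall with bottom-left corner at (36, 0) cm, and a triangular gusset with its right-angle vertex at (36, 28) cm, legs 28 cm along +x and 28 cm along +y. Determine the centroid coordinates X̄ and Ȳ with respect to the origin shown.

X̄ = 44.02 cm, Ȳ = 35.31 cm

vertical leg: A = 36 × 100 = 3600.00, centroid at (18.00, 50.00).
horizontal leg: A = 90 × 28 = 2520.00, centroid at (81.00, 14.00).
gusset: A = ½·28·28 = 392.00, centroid at (45.33, 37.33).
ΣA = 6512.00 cm², ΣAX̄ = 286690.67 cm³, ΣAȲ = 229914.67 cm³.
X̄ = 286690.67/6512.00 = 44.02 cm; Ȳ = 229914.67/6512.00 = 35.31 cm.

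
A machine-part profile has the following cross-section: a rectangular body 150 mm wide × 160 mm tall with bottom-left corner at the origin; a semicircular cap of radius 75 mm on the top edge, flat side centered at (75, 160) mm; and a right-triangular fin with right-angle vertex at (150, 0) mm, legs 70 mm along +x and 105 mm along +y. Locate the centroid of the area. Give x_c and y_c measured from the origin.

x_c = 84.90 mm, y_c = 102.53 mm

rectangular body: A = 150 × 160 = 24000.00, centroid at (75.00, 80.00).
semicircular top: A = ½π·75² = 8835.73, centroid at (75.00, 191.83).
triangular fin: A = ½·70·105 = 3675.00, centroid at (173.33, 35.00).
ΣA = 36510.73 mm²
ΣAx_c = (24000.00)(75.00) + (8835.73)(75.00) + (3675.00)(173.33) = 3099679.70 mm³
ΣAy_c = (24000.00)(80.00) + (8835.73)(191.83) + (3675.00)(35.00) = 3743591.69 mm³
x_c = 3099679.70 / 36510.73 = 84.90 mm
y_c = 3743591.69 / 36510.73 = 102.53 mm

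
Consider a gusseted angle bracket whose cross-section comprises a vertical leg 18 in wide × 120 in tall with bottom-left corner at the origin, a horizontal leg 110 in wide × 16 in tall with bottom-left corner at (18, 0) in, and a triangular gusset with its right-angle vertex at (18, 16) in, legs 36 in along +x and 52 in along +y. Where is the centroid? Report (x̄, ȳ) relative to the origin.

vertical leg: A = 18 × 120 = 2160.00, centroid at (9.00, 60.00).
horizontal leg: A = 110 × 16 = 1760.00, centroid at (73.00, 8.00).
gusset: A = ½·36·52 = 936.00, centroid at (30.00, 33.33).
ΣA = 4856.00 in², ΣAx̄ = 176000.00 in³, ΣAȳ = 174880.00 in³.
x̄ = 176000.00/4856.00 = 36.24 in; ȳ = 174880.00/4856.00 = 36.01 in.

x̄ = 36.24 in, ȳ = 36.01 in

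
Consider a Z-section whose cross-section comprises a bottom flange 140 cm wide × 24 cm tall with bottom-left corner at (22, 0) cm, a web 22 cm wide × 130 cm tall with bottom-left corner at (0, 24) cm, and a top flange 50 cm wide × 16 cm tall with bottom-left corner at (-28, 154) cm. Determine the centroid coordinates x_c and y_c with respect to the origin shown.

x_c = 48.17 cm, y_c = 60.46 cm

bottom flange: A = 140 × 24 = 3360.00, centroid at (92.00, 12.00).
web: A = 22 × 130 = 2860.00, centroid at (11.00, 89.00).
top flange: A = 50 × 16 = 800.00, centroid at (-3.00, 162.00).
ΣA = 7020.00 cm²
ΣAx_c = (3360.00)(92.00) + (2860.00)(11.00) + (800.00)(-3.00) = 338180.00 cm³
ΣAy_c = (3360.00)(12.00) + (2860.00)(89.00) + (800.00)(162.00) = 424460.00 cm³
x_c = 338180.00 / 7020.00 = 48.17 cm
y_c = 424460.00 / 7020.00 = 60.46 cm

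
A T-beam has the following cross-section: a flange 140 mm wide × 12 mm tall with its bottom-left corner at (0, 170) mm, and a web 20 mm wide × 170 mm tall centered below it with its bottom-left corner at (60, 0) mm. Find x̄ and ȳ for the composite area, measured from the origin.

web: A = 20 × 170 = 3400.00, centroid at (70.00, 85.00).
flange: A = 140 × 12 = 1680.00, centroid at (70.00, 176.00).
ΣA = 5080.00 mm², ΣAx̄ = 355600.00 mm³, ΣAȳ = 584680.00 mm³.
x̄ = 355600.00/5080.00 = 70.00 mm; ȳ = 584680.00/5080.00 = 115.09 mm.

x̄ = 70.00 mm, ȳ = 115.09 mm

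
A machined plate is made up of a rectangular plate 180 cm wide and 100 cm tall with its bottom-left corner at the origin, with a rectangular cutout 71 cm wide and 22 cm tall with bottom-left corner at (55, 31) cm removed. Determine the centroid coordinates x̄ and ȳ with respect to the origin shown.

x̄ = 89.95 cm, ȳ = 50.76 cm

plate: A = 180 × 100 = 18000.00, centroid at (90.00, 50.00).
hole: A = −(71 × 22) = -1562.00, centroid at (90.50, 42.00).
ΣA = 16438.00 cm², ΣAx̄ = 1478639.00 cm³, ΣAȳ = 834396.00 cm³.
x̄ = 1478639.00/16438.00 = 89.95 cm; ȳ = 834396.00/16438.00 = 50.76 cm.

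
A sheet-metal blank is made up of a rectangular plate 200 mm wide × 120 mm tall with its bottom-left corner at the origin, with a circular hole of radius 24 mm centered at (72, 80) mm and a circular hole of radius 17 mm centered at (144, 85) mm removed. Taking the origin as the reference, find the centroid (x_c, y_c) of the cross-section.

x_c = 100.50 mm, y_c = 57.23 mm

plate: A = 200 × 120 = 24000.00, centroid at (100.00, 60.00).
hole 1: A = −π·24² = -1809.56, centroid at (72.00, 80.00).
hole 2: A = −π·17² = -907.92, centroid at (144.00, 85.00).
ΣA = 21282.52 mm²
ΣAx_c = (24000.00)(100.00) + (-1809.56)(72.00) + (-907.92)(144.00) = 2138971.35 mm³
ΣAy_c = (24000.00)(60.00) + (-1809.56)(80.00) + (-907.92)(85.00) = 1218062.19 mm³
x_c = 2138971.35 / 21282.52 = 100.50 mm
y_c = 1218062.19 / 21282.52 = 57.23 mm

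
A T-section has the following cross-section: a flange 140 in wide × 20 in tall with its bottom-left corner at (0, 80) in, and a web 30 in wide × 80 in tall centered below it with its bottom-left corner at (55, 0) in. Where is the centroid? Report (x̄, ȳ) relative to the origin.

Part | A | x̄ᵢ | ȳᵢ | A·x̄ᵢ | A·ȳᵢ
web | 2400.00 | 70.00 | 40.00 | 168000.00 | 96000.00
flange | 2800.00 | 70.00 | 90.00 | 196000.00 | 252000.00
Σ | 5200.00 |  |  | 364000.00 | 348000.00
x̄ = 364000.00 / 5200.00 = 70.00 in
ȳ = 348000.00 / 5200.00 = 66.92 in

x̄ = 70.00 in, ȳ = 66.92 in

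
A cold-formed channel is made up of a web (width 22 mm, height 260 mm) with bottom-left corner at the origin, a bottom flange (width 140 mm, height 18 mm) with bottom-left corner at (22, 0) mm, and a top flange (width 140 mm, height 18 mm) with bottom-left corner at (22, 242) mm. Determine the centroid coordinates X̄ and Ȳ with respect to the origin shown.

X̄ = 48.94 mm, Ȳ = 130.00 mm

web: A = 22 × 260 = 5720.00, centroid at (11.00, 130.00).
bottom flange: A = 140 × 18 = 2520.00, centroid at (92.00, 9.00).
top flange: A = 140 × 18 = 2520.00, centroid at (92.00, 251.00).
ΣA = 10760.00 mm², ΣAX̄ = 526600.00 mm³, ΣAȲ = 1398800.00 mm³.
X̄ = 526600.00/10760.00 = 48.94 mm; Ȳ = 1398800.00/10760.00 = 130.00 mm.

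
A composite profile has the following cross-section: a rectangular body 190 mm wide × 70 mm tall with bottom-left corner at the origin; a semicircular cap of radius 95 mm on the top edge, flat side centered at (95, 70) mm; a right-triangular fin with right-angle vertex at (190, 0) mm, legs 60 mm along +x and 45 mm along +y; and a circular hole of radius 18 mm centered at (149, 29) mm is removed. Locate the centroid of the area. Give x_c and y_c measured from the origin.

rectangular body: A = 190 × 70 = 13300.00, centroid at (95.00, 35.00).
semicircular top: A = ½π·95² = 14176.44, centroid at (95.00, 110.32).
triangular fin: A = ½·60·45 = 1350.00, centroid at (210.00, 15.00).
hole: A = −π·18² = -1017.88, centroid at (149.00, 29.00).
ΣA = 27808.56 mm², ΣAx_c = 2742097.97 mm³, ΣAy_c = 2020165.51 mm³.
x_c = 2742097.97/27808.56 = 98.61 mm; y_c = 2020165.51/27808.56 = 72.65 mm.

x_c = 98.61 mm, y_c = 72.65 mm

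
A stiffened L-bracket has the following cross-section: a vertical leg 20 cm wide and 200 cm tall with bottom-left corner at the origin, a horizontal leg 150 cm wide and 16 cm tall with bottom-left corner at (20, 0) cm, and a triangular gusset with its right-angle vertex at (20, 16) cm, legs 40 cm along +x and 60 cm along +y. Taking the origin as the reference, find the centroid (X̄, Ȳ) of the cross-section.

X̄ = 40.53 cm, Ȳ = 60.84 cm

vertical leg: A = 20 × 200 = 4000.00, centroid at (10.00, 100.00).
horizontal leg: A = 150 × 16 = 2400.00, centroid at (95.00, 8.00).
gusset: A = ½·40·60 = 1200.00, centroid at (33.33, 36.00).
ΣA = 7600.00 cm²
ΣAX̄ = (4000.00)(10.00) + (2400.00)(95.00) + (1200.00)(33.33) = 308000.00 cm³
ΣAȲ = (4000.00)(100.00) + (2400.00)(8.00) + (1200.00)(36.00) = 462400.00 cm³
X̄ = 308000.00 / 7600.00 = 40.53 cm
Ȳ = 462400.00 / 7600.00 = 60.84 cm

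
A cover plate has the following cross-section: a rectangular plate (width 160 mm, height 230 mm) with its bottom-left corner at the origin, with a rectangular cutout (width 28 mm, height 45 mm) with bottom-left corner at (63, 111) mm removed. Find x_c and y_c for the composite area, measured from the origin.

plate: A = 160 × 230 = 36800.00, centroid at (80.00, 115.00).
hole: A = −(28 × 45) = -1260.00, centroid at (77.00, 133.50).
ΣA = 35540.00 mm²
ΣAx_c = (36800.00)(80.00) + (-1260.00)(77.00) = 2846980.00 mm³
ΣAy_c = (36800.00)(115.00) + (-1260.00)(133.50) = 4063790.00 mm³
x_c = 2846980.00 / 35540.00 = 80.11 mm
y_c = 4063790.00 / 35540.00 = 114.34 mm

x_c = 80.11 mm, y_c = 114.34 mm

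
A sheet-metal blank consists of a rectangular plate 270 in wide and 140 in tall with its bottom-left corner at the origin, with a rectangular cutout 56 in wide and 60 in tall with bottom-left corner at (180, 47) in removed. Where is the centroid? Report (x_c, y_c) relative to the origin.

x_c = 127.88 in, y_c = 69.32 in

Part | A | x̄ᵢ | ȳᵢ | A·x̄ᵢ | A·ȳᵢ
plate | 37800.00 | 135.00 | 70.00 | 5103000.00 | 2646000.00
hole | -3360.00 | 208.00 | 77.00 | -698880.00 | -258720.00
Σ | 34440.00 |  |  | 4404120.00 | 2387280.00
x_c = 4404120.00 / 34440.00 = 127.88 in
y_c = 2387280.00 / 34440.00 = 69.32 in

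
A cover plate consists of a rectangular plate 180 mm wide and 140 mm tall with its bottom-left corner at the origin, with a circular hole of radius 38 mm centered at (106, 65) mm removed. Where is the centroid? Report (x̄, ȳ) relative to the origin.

Part | A | x̄ᵢ | ȳᵢ | A·x̄ᵢ | A·ȳᵢ
plate | 25200.00 | 90.00 | 70.00 | 2268000.00 | 1764000.00
hole | -4536.46 | 106.00 | 65.00 | -480864.74 | -294869.89
Σ | 20663.54 |  |  | 1787135.26 | 1469130.11
x̄ = 1787135.26 / 20663.54 = 86.49 mm
ȳ = 1469130.11 / 20663.54 = 71.10 mm

x̄ = 86.49 mm, ȳ = 71.10 mm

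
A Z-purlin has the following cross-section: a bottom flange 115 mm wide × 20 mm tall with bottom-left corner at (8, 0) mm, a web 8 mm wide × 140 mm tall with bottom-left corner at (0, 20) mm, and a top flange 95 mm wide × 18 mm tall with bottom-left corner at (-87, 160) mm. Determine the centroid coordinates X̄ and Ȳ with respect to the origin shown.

X̄ = 17.07 mm, Ȳ = 80.47 mm

Part | A | x̄ᵢ | ȳᵢ | A·x̄ᵢ | A·ȳᵢ
bottom flange | 2300.00 | 65.50 | 10.00 | 150650.00 | 23000.00
web | 1120.00 | 4.00 | 90.00 | 4480.00 | 100800.00
top flange | 1710.00 | -39.50 | 169.00 | -67545.00 | 288990.00
Σ | 5130.00 |  |  | 87585.00 | 412790.00
X̄ = 87585.00 / 5130.00 = 17.07 mm
Ȳ = 412790.00 / 5130.00 = 80.47 mm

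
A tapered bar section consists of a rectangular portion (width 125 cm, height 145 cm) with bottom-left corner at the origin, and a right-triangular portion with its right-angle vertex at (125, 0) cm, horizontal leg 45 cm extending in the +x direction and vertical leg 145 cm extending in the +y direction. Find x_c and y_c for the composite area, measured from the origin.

Part | A | x̄ᵢ | ȳᵢ | A·x̄ᵢ | A·ȳᵢ
rectangular portion | 18125.00 | 62.50 | 72.50 | 1132812.50 | 1314062.50
triangular portion | 3262.50 | 140.00 | 48.33 | 456750.00 | 157687.50
Σ | 21387.50 |  |  | 1589562.50 | 1471750.00
x_c = 1589562.50 / 21387.50 = 74.32 cm
y_c = 1471750.00 / 21387.50 = 68.81 cm

x_c = 74.32 cm, y_c = 68.81 cm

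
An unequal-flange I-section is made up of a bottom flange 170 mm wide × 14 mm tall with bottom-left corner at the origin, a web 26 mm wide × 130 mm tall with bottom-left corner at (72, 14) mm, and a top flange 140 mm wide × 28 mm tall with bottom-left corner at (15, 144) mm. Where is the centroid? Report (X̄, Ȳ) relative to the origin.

X̄ = 85.00 mm, Ȳ = 93.29 mm

bottom flange: A = 170 × 14 = 2380.00, centroid at (85.00, 7.00).
web: A = 26 × 130 = 3380.00, centroid at (85.00, 79.00).
top flange: A = 140 × 28 = 3920.00, centroid at (85.00, 158.00).
ΣA = 9680.00 mm²
ΣAX̄ = (2380.00)(85.00) + (3380.00)(85.00) + (3920.00)(85.00) = 822800.00 mm³
ΣAȲ = (2380.00)(7.00) + (3380.00)(79.00) + (3920.00)(158.00) = 903040.00 mm³
X̄ = 822800.00 / 9680.00 = 85.00 mm
Ȳ = 903040.00 / 9680.00 = 93.29 mm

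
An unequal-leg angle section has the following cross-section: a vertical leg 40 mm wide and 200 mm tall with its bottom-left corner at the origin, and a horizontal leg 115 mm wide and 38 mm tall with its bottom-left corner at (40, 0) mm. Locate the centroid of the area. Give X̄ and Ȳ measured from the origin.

X̄ = 47.38 mm, Ȳ = 71.38 mm

vertical leg: A = 40 × 200 = 8000.00, centroid at (20.00, 100.00).
horizontal leg: A = 115 × 38 = 4370.00, centroid at (97.50, 19.00).
ΣA = 12370.00 mm²
ΣAX̄ = (8000.00)(20.00) + (4370.00)(97.50) = 586075.00 mm³
ΣAȲ = (8000.00)(100.00) + (4370.00)(19.00) = 883030.00 mm³
X̄ = 586075.00 / 12370.00 = 47.38 mm
Ȳ = 883030.00 / 12370.00 = 71.38 mm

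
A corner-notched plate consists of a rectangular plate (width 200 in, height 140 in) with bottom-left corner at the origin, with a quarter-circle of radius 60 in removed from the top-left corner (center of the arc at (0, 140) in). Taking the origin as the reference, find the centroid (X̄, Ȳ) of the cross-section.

X̄ = 108.37 in, Ȳ = 65.00 in

plate: A = 200 × 140 = 28000.00, centroid at (100.00, 70.00).
removed quarter-circle: A = −¼π·60² = -2827.43, centroid at (25.46, 114.54).
ΣA = 25172.57 in², ΣAX̄ = 2728000.00 in³, ΣAȲ = 1636159.33 in³.
X̄ = 2728000.00/25172.57 = 108.37 in; Ȳ = 1636159.33/25172.57 = 65.00 in.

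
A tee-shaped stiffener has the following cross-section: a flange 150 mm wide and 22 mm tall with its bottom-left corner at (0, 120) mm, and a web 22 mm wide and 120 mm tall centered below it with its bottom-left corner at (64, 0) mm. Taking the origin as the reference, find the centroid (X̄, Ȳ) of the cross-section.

Part | A | x̄ᵢ | ȳᵢ | A·x̄ᵢ | A·ȳᵢ
web | 2640.00 | 75.00 | 60.00 | 198000.00 | 158400.00
flange | 3300.00 | 75.00 | 131.00 | 247500.00 | 432300.00
Σ | 5940.00 |  |  | 445500.00 | 590700.00
X̄ = 445500.00 / 5940.00 = 75.00 mm
Ȳ = 590700.00 / 5940.00 = 99.44 mm

X̄ = 75.00 mm, Ȳ = 99.44 mm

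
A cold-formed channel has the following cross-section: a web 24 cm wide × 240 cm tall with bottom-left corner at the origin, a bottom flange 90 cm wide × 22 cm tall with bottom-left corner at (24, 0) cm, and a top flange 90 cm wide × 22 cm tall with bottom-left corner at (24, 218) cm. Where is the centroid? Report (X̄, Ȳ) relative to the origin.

Part | A | x̄ᵢ | ȳᵢ | A·x̄ᵢ | A·ȳᵢ
web | 5760.00 | 12.00 | 120.00 | 69120.00 | 691200.00
bottom flange | 1980.00 | 69.00 | 11.00 | 136620.00 | 21780.00
top flange | 1980.00 | 69.00 | 229.00 | 136620.00 | 453420.00
Σ | 9720.00 |  |  | 342360.00 | 1166400.00
X̄ = 342360.00 / 9720.00 = 35.22 cm
Ȳ = 1166400.00 / 9720.00 = 120.00 cm

X̄ = 35.22 cm, Ȳ = 120.00 cm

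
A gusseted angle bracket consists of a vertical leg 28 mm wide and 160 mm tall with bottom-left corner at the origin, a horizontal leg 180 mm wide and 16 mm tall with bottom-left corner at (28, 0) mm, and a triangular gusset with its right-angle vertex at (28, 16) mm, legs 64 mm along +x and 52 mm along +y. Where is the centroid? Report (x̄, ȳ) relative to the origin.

x̄ = 53.71 mm, ȳ = 48.42 mm

Part | A | x̄ᵢ | ȳᵢ | A·x̄ᵢ | A·ȳᵢ
vertical leg | 4480.00 | 14.00 | 80.00 | 62720.00 | 358400.00
horizontal leg | 2880.00 | 118.00 | 8.00 | 339840.00 | 23040.00
gusset | 1664.00 | 49.33 | 33.33 | 82090.67 | 55466.67
Σ | 9024.00 |  |  | 484650.67 | 436906.67
x̄ = 484650.67 / 9024.00 = 53.71 mm
ȳ = 436906.67 / 9024.00 = 48.42 mm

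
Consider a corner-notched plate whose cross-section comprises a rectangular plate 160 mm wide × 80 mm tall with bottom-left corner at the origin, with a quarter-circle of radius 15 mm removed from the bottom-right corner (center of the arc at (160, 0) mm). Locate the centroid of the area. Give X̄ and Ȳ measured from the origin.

X̄ = 78.97 mm, Ȳ = 40.47 mm

Part | A | x̄ᵢ | ȳᵢ | A·x̄ᵢ | A·ȳᵢ
plate | 12800.00 | 80.00 | 40.00 | 1024000.00 | 512000.00
removed quarter-circle | -176.71 | 153.63 | 6.37 | -27149.33 | -1125.00
Σ | 12623.29 |  |  | 996850.67 | 510875.00
X̄ = 996850.67 / 12623.29 = 78.97 mm
Ȳ = 510875.00 / 12623.29 = 40.47 mm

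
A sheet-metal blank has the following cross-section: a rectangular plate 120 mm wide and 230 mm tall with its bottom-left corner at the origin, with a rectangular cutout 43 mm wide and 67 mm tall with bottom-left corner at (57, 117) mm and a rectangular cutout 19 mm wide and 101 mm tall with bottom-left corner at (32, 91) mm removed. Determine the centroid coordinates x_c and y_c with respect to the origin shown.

x_c = 59.22 mm, y_c = 108.28 mm

Part | A | x̄ᵢ | ȳᵢ | A·x̄ᵢ | A·ȳᵢ
plate | 27600.00 | 60.00 | 115.00 | 1656000.00 | 3174000.00
hole 1 | -2881.00 | 78.50 | 150.50 | -226158.50 | -433590.50
hole 2 | -1919.00 | 41.50 | 141.50 | -79638.50 | -271538.50
Σ | 22800.00 |  |  | 1350203.00 | 2468871.00
x_c = 1350203.00 / 22800.00 = 59.22 mm
y_c = 2468871.00 / 22800.00 = 108.28 mm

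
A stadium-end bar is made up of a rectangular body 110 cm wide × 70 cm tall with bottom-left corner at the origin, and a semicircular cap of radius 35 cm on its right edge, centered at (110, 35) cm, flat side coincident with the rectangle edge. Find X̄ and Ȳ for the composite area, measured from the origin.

X̄ = 68.97 cm, Ȳ = 35.00 cm

Part | A | x̄ᵢ | ȳᵢ | A·x̄ᵢ | A·ȳᵢ
rectangular body | 7700.00 | 55.00 | 35.00 | 423500.00 | 269500.00
semicircular end | 1924.23 | 124.85 | 35.00 | 240248.14 | 67347.89
Σ | 9624.23 |  |  | 663748.14 | 336847.89
X̄ = 663748.14 / 9624.23 = 68.97 cm
Ȳ = 336847.89 / 9624.23 = 35.00 cm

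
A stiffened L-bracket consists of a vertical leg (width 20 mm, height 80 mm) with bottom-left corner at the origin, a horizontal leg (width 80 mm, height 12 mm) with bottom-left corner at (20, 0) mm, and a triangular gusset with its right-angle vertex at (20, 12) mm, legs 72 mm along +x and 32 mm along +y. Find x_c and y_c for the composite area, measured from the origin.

Part | A | x̄ᵢ | ȳᵢ | A·x̄ᵢ | A·ȳᵢ
vertical leg | 1600.00 | 10.00 | 40.00 | 16000.00 | 64000.00
horizontal leg | 960.00 | 60.00 | 6.00 | 57600.00 | 5760.00
gusset | 1152.00 | 44.00 | 22.67 | 50688.00 | 26112.00
Σ | 3712.00 |  |  | 124288.00 | 95872.00
x_c = 124288.00 / 3712.00 = 33.48 mm
y_c = 95872.00 / 3712.00 = 25.83 mm

x_c = 33.48 mm, y_c = 25.83 mm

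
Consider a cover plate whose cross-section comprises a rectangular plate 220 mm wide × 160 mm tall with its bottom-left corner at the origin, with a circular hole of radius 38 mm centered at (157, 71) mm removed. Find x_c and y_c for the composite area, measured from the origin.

x_c = 103.05 mm, y_c = 81.33 mm

plate: A = 220 × 160 = 35200.00, centroid at (110.00, 80.00).
hole: A = −π·38² = -4536.46, centroid at (157.00, 71.00).
ΣA = 30663.54 mm², ΣAx_c = 3159775.81 mm³, ΣAy_c = 2493911.35 mm³.
x_c = 3159775.81/30663.54 = 103.05 mm; y_c = 2493911.35/30663.54 = 81.33 mm.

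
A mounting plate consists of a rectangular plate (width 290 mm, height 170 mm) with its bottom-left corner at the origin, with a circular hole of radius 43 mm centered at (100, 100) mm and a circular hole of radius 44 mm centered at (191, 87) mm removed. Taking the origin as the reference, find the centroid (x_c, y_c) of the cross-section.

plate: A = 290 × 170 = 49300.00, centroid at (145.00, 85.00).
hole 1: A = −π·43² = -5808.80, centroid at (100.00, 100.00).
hole 2: A = −π·44² = -6082.12, centroid at (191.00, 87.00).
ΣA = 37409.07 mm², ΣAx_c = 5405933.95 mm³, ΣAy_c = 3080474.78 mm³.
x_c = 5405933.95/37409.07 = 144.51 mm; y_c = 3080474.78/37409.07 = 82.35 mm.

x_c = 144.51 mm, y_c = 82.35 mm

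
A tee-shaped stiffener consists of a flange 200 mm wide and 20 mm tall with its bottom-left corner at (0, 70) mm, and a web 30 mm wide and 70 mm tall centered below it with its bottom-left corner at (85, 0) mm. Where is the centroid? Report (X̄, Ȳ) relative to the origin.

X̄ = 100.00 mm, Ȳ = 64.51 mm

web: A = 30 × 70 = 2100.00, centroid at (100.00, 35.00).
flange: A = 200 × 20 = 4000.00, centroid at (100.00, 80.00).
ΣA = 6100.00 mm², ΣAX̄ = 610000.00 mm³, ΣAȲ = 393500.00 mm³.
X̄ = 610000.00/6100.00 = 100.00 mm; Ȳ = 393500.00/6100.00 = 64.51 mm.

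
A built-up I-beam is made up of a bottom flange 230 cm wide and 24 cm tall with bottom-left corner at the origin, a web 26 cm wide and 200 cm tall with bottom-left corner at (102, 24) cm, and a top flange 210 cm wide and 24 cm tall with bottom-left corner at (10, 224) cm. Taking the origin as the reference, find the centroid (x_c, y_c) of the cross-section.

x_c = 115.00 cm, y_c = 120.59 cm

bottom flange: A = 230 × 24 = 5520.00, centroid at (115.00, 12.00).
web: A = 26 × 200 = 5200.00, centroid at (115.00, 124.00).
top flange: A = 210 × 24 = 5040.00, centroid at (115.00, 236.00).
ΣA = 15760.00 cm²
ΣAx_c = (5520.00)(115.00) + (5200.00)(115.00) + (5040.00)(115.00) = 1812400.00 cm³
ΣAy_c = (5520.00)(12.00) + (5200.00)(124.00) + (5040.00)(236.00) = 1900480.00 cm³
x_c = 1812400.00 / 15760.00 = 115.00 cm
y_c = 1900480.00 / 15760.00 = 120.59 cm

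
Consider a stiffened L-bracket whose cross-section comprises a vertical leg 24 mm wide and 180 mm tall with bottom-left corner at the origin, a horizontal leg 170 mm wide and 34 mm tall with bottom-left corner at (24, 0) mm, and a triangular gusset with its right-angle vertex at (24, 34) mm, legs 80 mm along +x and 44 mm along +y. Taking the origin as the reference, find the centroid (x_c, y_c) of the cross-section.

x_c = 65.01 mm, y_c = 48.29 mm

Part | A | x̄ᵢ | ȳᵢ | A·x̄ᵢ | A·ȳᵢ
vertical leg | 4320.00 | 12.00 | 90.00 | 51840.00 | 388800.00
horizontal leg | 5780.00 | 109.00 | 17.00 | 630020.00 | 98260.00
gusset | 1760.00 | 50.67 | 48.67 | 89173.33 | 85653.33
Σ | 11860.00 |  |  | 771033.33 | 572713.33
x_c = 771033.33 / 11860.00 = 65.01 mm
y_c = 572713.33 / 11860.00 = 48.29 mm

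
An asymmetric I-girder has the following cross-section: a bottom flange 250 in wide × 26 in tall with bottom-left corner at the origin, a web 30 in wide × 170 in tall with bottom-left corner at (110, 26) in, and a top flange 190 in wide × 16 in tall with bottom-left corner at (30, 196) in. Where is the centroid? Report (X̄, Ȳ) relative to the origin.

X̄ = 125.00 in, Ȳ = 86.80 in

bottom flange: A = 250 × 26 = 6500.00, centroid at (125.00, 13.00).
web: A = 30 × 170 = 5100.00, centroid at (125.00, 111.00).
top flange: A = 190 × 16 = 3040.00, centroid at (125.00, 204.00).
ΣA = 14640.00 in²
ΣAX̄ = (6500.00)(125.00) + (5100.00)(125.00) + (3040.00)(125.00) = 1830000.00 in³
ΣAȲ = (6500.00)(13.00) + (5100.00)(111.00) + (3040.00)(204.00) = 1270760.00 in³
X̄ = 1830000.00 / 14640.00 = 125.00 in
Ȳ = 1270760.00 / 14640.00 = 86.80 in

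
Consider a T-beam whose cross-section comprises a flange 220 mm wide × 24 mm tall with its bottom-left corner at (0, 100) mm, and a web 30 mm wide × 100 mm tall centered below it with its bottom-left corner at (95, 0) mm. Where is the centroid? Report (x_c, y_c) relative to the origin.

web: A = 30 × 100 = 3000.00, centroid at (110.00, 50.00).
flange: A = 220 × 24 = 5280.00, centroid at (110.00, 112.00).
ΣA = 8280.00 mm², ΣAx_c = 910800.00 mm³, ΣAy_c = 741360.00 mm³.
x_c = 910800.00/8280.00 = 110.00 mm; y_c = 741360.00/8280.00 = 89.54 mm.

x_c = 110.00 mm, y_c = 89.54 mm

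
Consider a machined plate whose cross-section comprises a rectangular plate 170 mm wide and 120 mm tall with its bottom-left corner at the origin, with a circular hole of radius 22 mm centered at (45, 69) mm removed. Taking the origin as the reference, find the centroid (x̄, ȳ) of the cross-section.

x̄ = 88.22 mm, ȳ = 59.28 mm

Part | A | x̄ᵢ | ȳᵢ | A·x̄ᵢ | A·ȳᵢ
plate | 20400.00 | 85.00 | 60.00 | 1734000.00 | 1224000.00
hole | -1520.53 | 45.00 | 69.00 | -68423.89 | -104916.63
Σ | 18879.47 |  |  | 1665576.11 | 1119083.37
x̄ = 1665576.11 / 18879.47 = 88.22 mm
ȳ = 1119083.37 / 18879.47 = 59.28 mm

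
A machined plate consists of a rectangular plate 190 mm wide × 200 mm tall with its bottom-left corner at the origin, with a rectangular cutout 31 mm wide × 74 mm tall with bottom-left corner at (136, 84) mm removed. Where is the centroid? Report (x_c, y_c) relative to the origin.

x_c = 91.37 mm, y_c = 98.65 mm

plate: A = 190 × 200 = 38000.00, centroid at (95.00, 100.00).
hole: A = −(31 × 74) = -2294.00, centroid at (151.50, 121.00).
ΣA = 35706.00 mm², ΣAx_c = 3262459.00 mm³, ΣAy_c = 3522426.00 mm³.
x_c = 3262459.00/35706.00 = 91.37 mm; y_c = 3522426.00/35706.00 = 98.65 mm.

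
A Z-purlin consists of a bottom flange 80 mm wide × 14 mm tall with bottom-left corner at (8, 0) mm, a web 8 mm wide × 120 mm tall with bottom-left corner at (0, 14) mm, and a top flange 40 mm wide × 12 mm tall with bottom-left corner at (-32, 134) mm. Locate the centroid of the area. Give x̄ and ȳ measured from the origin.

x̄ = 20.25 mm, ȳ = 57.06 mm

bottom flange: A = 80 × 14 = 1120.00, centroid at (48.00, 7.00).
web: A = 8 × 120 = 960.00, centroid at (4.00, 74.00).
top flange: A = 40 × 12 = 480.00, centroid at (-12.00, 140.00).
ΣA = 2560.00 mm²
ΣAx̄ = (1120.00)(48.00) + (960.00)(4.00) + (480.00)(-12.00) = 51840.00 mm³
ΣAȳ = (1120.00)(7.00) + (960.00)(74.00) + (480.00)(140.00) = 146080.00 mm³
x̄ = 51840.00 / 2560.00 = 20.25 mm
ȳ = 146080.00 / 2560.00 = 57.06 mm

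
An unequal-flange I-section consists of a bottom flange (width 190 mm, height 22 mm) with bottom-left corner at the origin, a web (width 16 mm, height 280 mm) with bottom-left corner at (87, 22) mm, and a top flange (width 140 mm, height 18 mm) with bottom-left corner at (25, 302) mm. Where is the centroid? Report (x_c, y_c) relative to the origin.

bottom flange: A = 190 × 22 = 4180.00, centroid at (95.00, 11.00).
web: A = 16 × 280 = 4480.00, centroid at (95.00, 162.00).
top flange: A = 140 × 18 = 2520.00, centroid at (95.00, 311.00).
ΣA = 11180.00 mm², ΣAx_c = 1062100.00 mm³, ΣAy_c = 1555460.00 mm³.
x_c = 1062100.00/11180.00 = 95.00 mm; y_c = 1555460.00/11180.00 = 139.13 mm.

x_c = 95.00 mm, y_c = 139.13 mm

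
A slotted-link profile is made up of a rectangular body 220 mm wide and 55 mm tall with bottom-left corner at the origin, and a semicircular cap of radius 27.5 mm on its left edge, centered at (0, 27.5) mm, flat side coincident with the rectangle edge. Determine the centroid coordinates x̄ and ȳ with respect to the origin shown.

x̄ = 99.12 mm, ȳ = 27.50 mm

rectangular body: A = 220 × 55 = 12100.00, centroid at (110.00, 27.50).
semicircular end: A = ½π·27.5² = 1187.91, centroid at (-11.67, 27.50).
ΣA = 13287.91 mm²
ΣAx̄ = (12100.00)(110.00) + (1187.91)(-11.67) = 1317135.42 mm³
ΣAȳ = (12100.00)(27.50) + (1187.91)(27.50) = 365417.65 mm³
x̄ = 1317135.42 / 13287.91 = 99.12 mm
ȳ = 365417.65 / 13287.91 = 27.50 mm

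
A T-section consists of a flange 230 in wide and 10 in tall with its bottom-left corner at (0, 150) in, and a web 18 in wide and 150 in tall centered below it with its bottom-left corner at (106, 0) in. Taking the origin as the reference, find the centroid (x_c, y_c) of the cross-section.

x_c = 115.00 in, y_c = 111.80 in

Part | A | x̄ᵢ | ȳᵢ | A·x̄ᵢ | A·ȳᵢ
web | 2700.00 | 115.00 | 75.00 | 310500.00 | 202500.00
flange | 2300.00 | 115.00 | 155.00 | 264500.00 | 356500.00
Σ | 5000.00 |  |  | 575000.00 | 559000.00
x_c = 575000.00 / 5000.00 = 115.00 in
y_c = 559000.00 / 5000.00 = 111.80 in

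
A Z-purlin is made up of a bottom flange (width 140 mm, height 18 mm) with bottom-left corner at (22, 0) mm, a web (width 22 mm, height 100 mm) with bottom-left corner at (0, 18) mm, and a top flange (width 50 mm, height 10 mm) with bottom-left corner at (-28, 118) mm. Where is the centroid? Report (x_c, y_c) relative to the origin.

x_c = 48.76 mm, y_c = 44.79 mm

bottom flange: A = 140 × 18 = 2520.00, centroid at (92.00, 9.00).
web: A = 22 × 100 = 2200.00, centroid at (11.00, 68.00).
top flange: A = 50 × 10 = 500.00, centroid at (-3.00, 123.00).
ΣA = 5220.00 mm², ΣAx_c = 254540.00 mm³, ΣAy_c = 233780.00 mm³.
x_c = 254540.00/5220.00 = 48.76 mm; y_c = 233780.00/5220.00 = 44.79 mm.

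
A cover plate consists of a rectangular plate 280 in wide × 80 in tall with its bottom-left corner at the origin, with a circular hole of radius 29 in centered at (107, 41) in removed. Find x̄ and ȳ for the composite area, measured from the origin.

x̄ = 144.41 in, ȳ = 39.87 in

plate: A = 280 × 80 = 22400.00, centroid at (140.00, 40.00).
hole: A = −π·29² = -2642.08, centroid at (107.00, 41.00).
ΣA = 19757.92 in², ΣAx̄ = 2853297.50 in³, ΣAȳ = 787674.74 in³.
x̄ = 2853297.50/19757.92 = 144.41 in; ȳ = 787674.74/19757.92 = 39.87 in.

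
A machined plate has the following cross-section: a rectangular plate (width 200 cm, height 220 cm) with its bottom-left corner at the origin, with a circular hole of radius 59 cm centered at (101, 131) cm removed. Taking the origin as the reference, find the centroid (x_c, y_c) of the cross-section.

x_c = 99.67 cm, y_c = 103.05 cm

plate: A = 200 × 220 = 44000.00, centroid at (100.00, 110.00).
hole: A = −π·59² = -10935.88, centroid at (101.00, 131.00).
ΣA = 33064.12 cm²
ΣAx_c = (44000.00)(100.00) + (-10935.88)(101.00) = 3295475.71 cm³
ΣAy_c = (44000.00)(110.00) + (-10935.88)(131.00) = 3407399.19 cm³
x_c = 3295475.71 / 33064.12 = 99.67 cm
y_c = 3407399.19 / 33064.12 = 103.05 cm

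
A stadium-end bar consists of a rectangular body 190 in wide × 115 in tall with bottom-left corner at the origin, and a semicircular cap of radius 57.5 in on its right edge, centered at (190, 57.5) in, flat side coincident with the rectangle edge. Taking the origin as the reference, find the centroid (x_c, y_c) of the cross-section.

x_c = 117.93 in, y_c = 57.50 in

rectangular body: A = 190 × 115 = 21850.00, centroid at (95.00, 57.50).
semicircular end: A = ½π·57.5² = 5193.45, centroid at (214.40, 57.50).
ΣA = 27043.45 in², ΣAx_c = 3189244.20 in³, ΣAy_c = 1554998.11 in³.
x_c = 3189244.20/27043.45 = 117.93 in; y_c = 1554998.11/27043.45 = 57.50 in.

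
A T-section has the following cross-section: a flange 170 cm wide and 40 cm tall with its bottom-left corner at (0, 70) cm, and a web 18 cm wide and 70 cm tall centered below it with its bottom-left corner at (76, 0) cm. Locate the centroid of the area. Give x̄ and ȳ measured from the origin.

x̄ = 85.00 cm, ȳ = 81.40 cm

web: A = 18 × 70 = 1260.00, centroid at (85.00, 35.00).
flange: A = 170 × 40 = 6800.00, centroid at (85.00, 90.00).
ΣA = 8060.00 cm², ΣAx̄ = 685100.00 cm³, ΣAȳ = 656100.00 cm³.
x̄ = 685100.00/8060.00 = 85.00 cm; ȳ = 656100.00/8060.00 = 81.40 cm.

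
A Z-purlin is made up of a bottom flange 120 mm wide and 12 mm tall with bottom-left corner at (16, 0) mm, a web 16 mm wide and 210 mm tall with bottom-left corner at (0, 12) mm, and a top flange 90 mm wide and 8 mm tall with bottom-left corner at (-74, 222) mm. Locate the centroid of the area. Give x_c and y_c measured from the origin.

x_c = 20.91 mm, y_c = 102.26 mm

bottom flange: A = 120 × 12 = 1440.00, centroid at (76.00, 6.00).
web: A = 16 × 210 = 3360.00, centroid at (8.00, 117.00).
top flange: A = 90 × 8 = 720.00, centroid at (-29.00, 226.00).
ΣA = 5520.00 mm², ΣAx_c = 115440.00 mm³, ΣAy_c = 564480.00 mm³.
x_c = 115440.00/5520.00 = 20.91 mm; y_c = 564480.00/5520.00 = 102.26 mm.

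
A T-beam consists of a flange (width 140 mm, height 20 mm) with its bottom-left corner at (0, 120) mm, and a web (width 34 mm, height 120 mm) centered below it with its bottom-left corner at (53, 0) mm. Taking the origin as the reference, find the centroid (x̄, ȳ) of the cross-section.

x̄ = 70.00 mm, ȳ = 88.49 mm

web: A = 34 × 120 = 4080.00, centroid at (70.00, 60.00).
flange: A = 140 × 20 = 2800.00, centroid at (70.00, 130.00).
ΣA = 6880.00 mm², ΣAx̄ = 481600.00 mm³, ΣAȳ = 608800.00 mm³.
x̄ = 481600.00/6880.00 = 70.00 mm; ȳ = 608800.00/6880.00 = 88.49 mm.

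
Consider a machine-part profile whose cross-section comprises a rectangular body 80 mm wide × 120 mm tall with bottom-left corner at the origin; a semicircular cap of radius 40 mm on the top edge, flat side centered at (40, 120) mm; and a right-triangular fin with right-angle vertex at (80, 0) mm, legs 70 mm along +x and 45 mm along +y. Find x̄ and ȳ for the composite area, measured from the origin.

rectangular body: A = 80 × 120 = 9600.00, centroid at (40.00, 60.00).
semicircular top: A = ½π·40² = 2513.27, centroid at (40.00, 136.98).
triangular fin: A = ½·70·45 = 1575.00, centroid at (103.33, 15.00).
ΣA = 13688.27 mm², ΣAx̄ = 647280.96 mm³, ΣAȳ = 943884.56 mm³.
x̄ = 647280.96/13688.27 = 47.29 mm; ȳ = 943884.56/13688.27 = 68.96 mm.

x̄ = 47.29 mm, ȳ = 68.96 mm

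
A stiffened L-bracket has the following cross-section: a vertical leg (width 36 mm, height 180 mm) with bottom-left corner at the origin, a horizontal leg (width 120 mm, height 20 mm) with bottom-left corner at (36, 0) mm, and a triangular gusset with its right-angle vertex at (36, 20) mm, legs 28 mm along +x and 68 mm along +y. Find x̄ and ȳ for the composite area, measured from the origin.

x̄ = 39.69 mm, ȳ = 65.89 mm

Part | A | x̄ᵢ | ȳᵢ | A·x̄ᵢ | A·ȳᵢ
vertical leg | 6480.00 | 18.00 | 90.00 | 116640.00 | 583200.00
horizontal leg | 2400.00 | 96.00 | 10.00 | 230400.00 | 24000.00
gusset | 952.00 | 45.33 | 42.67 | 43157.33 | 40618.67
Σ | 9832.00 |  |  | 390197.33 | 647818.67
x̄ = 390197.33 / 9832.00 = 39.69 mm
ȳ = 647818.67 / 9832.00 = 65.89 mm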